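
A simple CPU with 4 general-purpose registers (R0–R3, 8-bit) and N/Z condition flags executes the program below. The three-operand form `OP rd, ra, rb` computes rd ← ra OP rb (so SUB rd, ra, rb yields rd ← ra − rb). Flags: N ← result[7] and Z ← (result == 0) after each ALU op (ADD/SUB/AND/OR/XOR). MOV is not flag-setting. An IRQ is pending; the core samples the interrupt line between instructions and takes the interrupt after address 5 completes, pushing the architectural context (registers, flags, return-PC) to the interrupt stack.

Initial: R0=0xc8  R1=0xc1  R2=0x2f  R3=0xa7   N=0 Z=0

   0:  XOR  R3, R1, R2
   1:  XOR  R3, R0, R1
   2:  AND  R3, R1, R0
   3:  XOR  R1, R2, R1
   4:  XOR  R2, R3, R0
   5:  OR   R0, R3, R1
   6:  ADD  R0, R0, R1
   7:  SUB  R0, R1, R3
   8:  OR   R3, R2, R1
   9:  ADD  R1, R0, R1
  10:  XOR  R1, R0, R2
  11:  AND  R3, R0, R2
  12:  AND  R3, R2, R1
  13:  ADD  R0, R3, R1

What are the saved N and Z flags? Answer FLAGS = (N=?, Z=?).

FLAGS = (N=1, Z=0)

after  0: R0=0xc8 R1=0xc1 R2=0x2f R3=0xee  N=1 Z=0
after  1: R0=0xc8 R1=0xc1 R2=0x2f R3=0x09  N=0 Z=0
after  2: R0=0xc8 R1=0xc1 R2=0x2f R3=0xc0  N=1 Z=0
after  3: R0=0xc8 R1=0xee R2=0x2f R3=0xc0  N=1 Z=0
after  4: R0=0xc8 R1=0xee R2=0x08 R3=0xc0  N=0 Z=0
after  5: R0=0xee R1=0xee R2=0x08 R3=0xc0  N=1 Z=0
-- IRQ taken; context saved, return-PC = 6 --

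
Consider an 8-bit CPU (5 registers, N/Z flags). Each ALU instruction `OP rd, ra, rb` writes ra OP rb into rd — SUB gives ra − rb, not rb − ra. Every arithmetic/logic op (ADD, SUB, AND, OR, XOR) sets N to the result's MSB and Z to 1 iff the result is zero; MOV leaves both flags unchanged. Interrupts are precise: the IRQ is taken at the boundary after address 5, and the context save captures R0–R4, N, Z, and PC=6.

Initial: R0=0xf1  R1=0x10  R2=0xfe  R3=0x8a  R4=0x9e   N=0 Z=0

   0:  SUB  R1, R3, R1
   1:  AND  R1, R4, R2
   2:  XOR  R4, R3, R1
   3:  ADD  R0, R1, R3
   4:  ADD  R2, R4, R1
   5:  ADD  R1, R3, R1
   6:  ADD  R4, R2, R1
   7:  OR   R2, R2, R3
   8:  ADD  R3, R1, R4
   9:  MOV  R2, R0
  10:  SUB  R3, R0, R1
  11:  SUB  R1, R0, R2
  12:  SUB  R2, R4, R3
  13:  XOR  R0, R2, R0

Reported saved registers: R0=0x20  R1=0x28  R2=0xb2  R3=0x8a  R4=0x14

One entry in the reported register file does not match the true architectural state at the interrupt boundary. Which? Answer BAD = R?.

after  0: R0=0xf1 R1=0x7a R2=0xfe R3=0x8a R4=0x9e  N=0 Z=0
after  1: R0=0xf1 R1=0x9e R2=0xfe R3=0x8a R4=0x9e  N=1 Z=0
after  2: R0=0xf1 R1=0x9e R2=0xfe R3=0x8a R4=0x14  N=0 Z=0
after  3: R0=0x28 R1=0x9e R2=0xfe R3=0x8a R4=0x14  N=0 Z=0
after  4: R0=0x28 R1=0x9e R2=0xb2 R3=0x8a R4=0x14  N=1 Z=0
after  5: R0=0x28 R1=0x28 R2=0xb2 R3=0x8a R4=0x14  N=0 Z=0
-- IRQ taken; context saved, return-PC = 6 --
mismatch: R0: reported 0x20 vs actual 0x28

BAD = R0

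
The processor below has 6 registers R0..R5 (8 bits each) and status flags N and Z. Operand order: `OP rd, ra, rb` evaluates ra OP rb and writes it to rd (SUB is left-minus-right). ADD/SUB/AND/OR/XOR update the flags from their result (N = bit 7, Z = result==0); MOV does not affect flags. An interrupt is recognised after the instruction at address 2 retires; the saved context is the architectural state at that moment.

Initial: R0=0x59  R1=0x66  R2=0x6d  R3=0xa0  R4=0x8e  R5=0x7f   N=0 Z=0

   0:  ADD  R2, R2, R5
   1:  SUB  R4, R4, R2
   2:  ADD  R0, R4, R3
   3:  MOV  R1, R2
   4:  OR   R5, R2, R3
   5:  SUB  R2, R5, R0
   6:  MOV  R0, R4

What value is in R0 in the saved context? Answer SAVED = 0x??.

SAVED = 0x42

after  0: R0=0x59 R1=0x66 R2=0xec R3=0xa0 R4=0x8e R5=0x7f  N=1 Z=0
after  1: R0=0x59 R1=0x66 R2=0xec R3=0xa0 R4=0xa2 R5=0x7f  N=1 Z=0
after  2: R0=0x42 R1=0x66 R2=0xec R3=0xa0 R4=0xa2 R5=0x7f  N=0 Z=0
-- IRQ taken; context saved, return-PC = 3 --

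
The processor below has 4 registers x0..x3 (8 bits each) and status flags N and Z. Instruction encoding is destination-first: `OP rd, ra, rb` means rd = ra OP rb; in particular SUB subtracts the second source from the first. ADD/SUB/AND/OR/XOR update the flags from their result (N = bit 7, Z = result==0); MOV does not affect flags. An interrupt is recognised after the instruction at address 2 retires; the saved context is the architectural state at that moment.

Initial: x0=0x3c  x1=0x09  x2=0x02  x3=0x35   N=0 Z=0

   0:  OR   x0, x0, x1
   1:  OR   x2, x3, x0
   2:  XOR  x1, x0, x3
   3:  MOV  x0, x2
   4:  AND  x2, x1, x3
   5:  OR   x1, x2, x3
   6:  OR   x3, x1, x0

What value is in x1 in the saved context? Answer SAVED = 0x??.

after  0: x0=0x3d x1=0x09 x2=0x02 x3=0x35  N=0 Z=0
after  1: x0=0x3d x1=0x09 x2=0x3d x3=0x35  N=0 Z=0
after  2: x0=0x3d x1=0x08 x2=0x3d x3=0x35  N=0 Z=0
-- IRQ taken; context saved, return-PC = 3 --

SAVED = 0x08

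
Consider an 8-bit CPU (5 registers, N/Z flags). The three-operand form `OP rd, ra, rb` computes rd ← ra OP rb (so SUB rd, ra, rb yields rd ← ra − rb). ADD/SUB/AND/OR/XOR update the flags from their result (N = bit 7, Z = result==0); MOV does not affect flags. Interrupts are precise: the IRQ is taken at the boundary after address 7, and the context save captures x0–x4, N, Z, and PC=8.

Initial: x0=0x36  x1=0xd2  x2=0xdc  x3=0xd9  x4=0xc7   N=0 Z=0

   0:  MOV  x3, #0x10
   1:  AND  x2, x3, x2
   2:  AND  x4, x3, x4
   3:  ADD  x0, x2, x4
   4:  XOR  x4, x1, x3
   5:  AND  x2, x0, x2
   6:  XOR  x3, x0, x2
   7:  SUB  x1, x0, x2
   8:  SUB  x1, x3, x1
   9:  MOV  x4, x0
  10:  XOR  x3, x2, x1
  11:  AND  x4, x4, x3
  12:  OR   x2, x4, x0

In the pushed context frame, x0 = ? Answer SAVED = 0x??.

SAVED = 0x10

after  0: x0=0x36 x1=0xd2 x2=0xdc x3=0x10 x4=0xc7  N=0 Z=0
after  1: x0=0x36 x1=0xd2 x2=0x10 x3=0x10 x4=0xc7  N=0 Z=0
after  2: x0=0x36 x1=0xd2 x2=0x10 x3=0x10 x4=0x00  N=0 Z=1
after  3: x0=0x10 x1=0xd2 x2=0x10 x3=0x10 x4=0x00  N=0 Z=0
after  4: x0=0x10 x1=0xd2 x2=0x10 x3=0x10 x4=0xc2  N=1 Z=0
after  5: x0=0x10 x1=0xd2 x2=0x10 x3=0x10 x4=0xc2  N=0 Z=0
after  6: x0=0x10 x1=0xd2 x2=0x10 x3=0x00 x4=0xc2  N=0 Z=1
after  7: x0=0x10 x1=0x00 x2=0x10 x3=0x00 x4=0xc2  N=0 Z=1
-- IRQ taken; context saved, return-PC = 8 --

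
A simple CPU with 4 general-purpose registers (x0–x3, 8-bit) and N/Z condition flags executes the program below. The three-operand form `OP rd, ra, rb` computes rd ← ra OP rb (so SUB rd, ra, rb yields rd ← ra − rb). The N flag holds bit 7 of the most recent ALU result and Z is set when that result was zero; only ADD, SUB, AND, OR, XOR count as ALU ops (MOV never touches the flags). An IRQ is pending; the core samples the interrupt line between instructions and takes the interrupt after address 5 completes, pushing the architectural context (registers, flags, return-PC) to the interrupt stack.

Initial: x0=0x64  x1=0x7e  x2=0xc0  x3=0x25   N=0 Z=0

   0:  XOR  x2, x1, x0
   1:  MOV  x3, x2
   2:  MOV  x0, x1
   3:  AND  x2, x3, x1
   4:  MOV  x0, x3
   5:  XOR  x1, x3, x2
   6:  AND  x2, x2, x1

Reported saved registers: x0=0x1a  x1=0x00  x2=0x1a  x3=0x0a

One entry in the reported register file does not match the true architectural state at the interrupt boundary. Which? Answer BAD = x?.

after  0: x0=0x64 x1=0x7e x2=0x1a x3=0x25  N=0 Z=0
after  1: x0=0x64 x1=0x7e x2=0x1a x3=0x1a  N=0 Z=0
after  2: x0=0x7e x1=0x7e x2=0x1a x3=0x1a  N=0 Z=0
after  3: x0=0x7e x1=0x7e x2=0x1a x3=0x1a  N=0 Z=0
after  4: x0=0x1a x1=0x7e x2=0x1a x3=0x1a  N=0 Z=0
after  5: x0=0x1a x1=0x00 x2=0x1a x3=0x1a  N=0 Z=1
-- IRQ taken; context saved, return-PC = 6 --
mismatch: x3: reported 0x0a vs actual 0x1a

BAD = x3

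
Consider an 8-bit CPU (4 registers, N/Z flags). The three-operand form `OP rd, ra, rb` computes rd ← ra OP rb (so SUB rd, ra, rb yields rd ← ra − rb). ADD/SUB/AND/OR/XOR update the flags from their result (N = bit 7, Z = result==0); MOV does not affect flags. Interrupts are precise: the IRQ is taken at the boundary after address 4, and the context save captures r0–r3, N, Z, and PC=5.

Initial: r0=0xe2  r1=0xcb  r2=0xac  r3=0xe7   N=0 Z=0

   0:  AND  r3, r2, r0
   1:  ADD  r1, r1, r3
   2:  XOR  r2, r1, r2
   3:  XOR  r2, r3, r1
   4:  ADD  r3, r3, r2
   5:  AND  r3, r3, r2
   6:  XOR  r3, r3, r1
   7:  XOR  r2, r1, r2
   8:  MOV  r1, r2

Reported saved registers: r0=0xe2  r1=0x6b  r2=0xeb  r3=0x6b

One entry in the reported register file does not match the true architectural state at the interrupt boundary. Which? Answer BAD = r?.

BAD = r2

after  0: r0=0xe2 r1=0xcb r2=0xac r3=0xa0  N=1 Z=0
after  1: r0=0xe2 r1=0x6b r2=0xac r3=0xa0  N=0 Z=0
after  2: r0=0xe2 r1=0x6b r2=0xc7 r3=0xa0  N=1 Z=0
after  3: r0=0xe2 r1=0x6b r2=0xcb r3=0xa0  N=1 Z=0
after  4: r0=0xe2 r1=0x6b r2=0xcb r3=0x6b  N=0 Z=0
-- IRQ taken; context saved, return-PC = 5 --
mismatch: r2: reported 0xeb vs actual 0xcb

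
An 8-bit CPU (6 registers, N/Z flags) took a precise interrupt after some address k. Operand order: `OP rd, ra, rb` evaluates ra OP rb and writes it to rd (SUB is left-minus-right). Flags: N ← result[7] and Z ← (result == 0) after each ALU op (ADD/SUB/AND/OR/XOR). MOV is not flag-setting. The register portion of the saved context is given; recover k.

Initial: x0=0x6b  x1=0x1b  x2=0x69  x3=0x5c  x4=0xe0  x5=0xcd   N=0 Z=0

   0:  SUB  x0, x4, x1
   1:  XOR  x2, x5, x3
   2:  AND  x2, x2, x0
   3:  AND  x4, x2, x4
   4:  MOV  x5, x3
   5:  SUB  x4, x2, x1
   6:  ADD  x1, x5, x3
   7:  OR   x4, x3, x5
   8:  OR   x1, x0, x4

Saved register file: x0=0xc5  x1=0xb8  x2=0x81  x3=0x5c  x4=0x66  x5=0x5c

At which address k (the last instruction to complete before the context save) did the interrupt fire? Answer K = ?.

K = 6

after  0: x0=0xc5 x1=0x1b x2=0x69 x3=0x5c x4=0xe0 x5=0xcd  N=1 Z=0
after  1: x0=0xc5 x1=0x1b x2=0x91 x3=0x5c x4=0xe0 x5=0xcd  N=1 Z=0
after  2: x0=0xc5 x1=0x1b x2=0x81 x3=0x5c x4=0xe0 x5=0xcd  N=1 Z=0
after  3: x0=0xc5 x1=0x1b x2=0x81 x3=0x5c x4=0x80 x5=0xcd  N=1 Z=0
after  4: x0=0xc5 x1=0x1b x2=0x81 x3=0x5c x4=0x80 x5=0x5c  N=1 Z=0
after  5: x0=0xc5 x1=0x1b x2=0x81 x3=0x5c x4=0x66 x5=0x5c  N=0 Z=0
after  6: x0=0xc5 x1=0xb8 x2=0x81 x3=0x5c x4=0x66 x5=0x5c  N=1 Z=0
-- IRQ taken; context saved, return-PC = 7 --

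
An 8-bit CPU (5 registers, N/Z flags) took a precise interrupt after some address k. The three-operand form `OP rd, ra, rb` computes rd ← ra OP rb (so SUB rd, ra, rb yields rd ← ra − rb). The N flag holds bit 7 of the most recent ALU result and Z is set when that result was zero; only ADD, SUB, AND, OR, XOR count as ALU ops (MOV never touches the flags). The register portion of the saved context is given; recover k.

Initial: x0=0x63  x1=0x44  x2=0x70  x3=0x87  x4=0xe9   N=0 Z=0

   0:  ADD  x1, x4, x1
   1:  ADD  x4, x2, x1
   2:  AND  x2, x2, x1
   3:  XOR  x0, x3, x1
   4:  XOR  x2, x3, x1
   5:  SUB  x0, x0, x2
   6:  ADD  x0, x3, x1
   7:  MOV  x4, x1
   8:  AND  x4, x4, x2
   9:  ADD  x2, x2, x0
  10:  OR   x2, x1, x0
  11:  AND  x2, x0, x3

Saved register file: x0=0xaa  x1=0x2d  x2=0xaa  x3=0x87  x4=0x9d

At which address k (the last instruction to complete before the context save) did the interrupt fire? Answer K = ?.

after  0: x0=0x63 x1=0x2d x2=0x70 x3=0x87 x4=0xe9  N=0 Z=0
after  1: x0=0x63 x1=0x2d x2=0x70 x3=0x87 x4=0x9d  N=1 Z=0
after  2: x0=0x63 x1=0x2d x2=0x20 x3=0x87 x4=0x9d  N=0 Z=0
after  3: x0=0xaa x1=0x2d x2=0x20 x3=0x87 x4=0x9d  N=1 Z=0
after  4: x0=0xaa x1=0x2d x2=0xaa x3=0x87 x4=0x9d  N=1 Z=0
-- IRQ taken; context saved, return-PC = 5 --

K = 4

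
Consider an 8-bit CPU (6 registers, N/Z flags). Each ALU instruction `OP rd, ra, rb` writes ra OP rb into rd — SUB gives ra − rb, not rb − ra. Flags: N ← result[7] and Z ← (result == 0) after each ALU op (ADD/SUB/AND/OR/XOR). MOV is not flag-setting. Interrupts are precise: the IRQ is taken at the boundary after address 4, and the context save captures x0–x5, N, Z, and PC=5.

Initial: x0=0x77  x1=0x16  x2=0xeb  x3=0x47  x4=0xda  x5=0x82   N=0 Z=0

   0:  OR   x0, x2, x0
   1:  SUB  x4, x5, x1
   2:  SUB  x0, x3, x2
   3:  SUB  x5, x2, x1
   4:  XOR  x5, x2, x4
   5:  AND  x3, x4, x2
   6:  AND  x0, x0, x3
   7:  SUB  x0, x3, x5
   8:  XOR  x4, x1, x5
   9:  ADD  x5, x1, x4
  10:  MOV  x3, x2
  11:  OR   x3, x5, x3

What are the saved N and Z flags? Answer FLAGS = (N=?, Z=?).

after  0: x0=0xff x1=0x16 x2=0xeb x3=0x47 x4=0xda x5=0x82  N=1 Z=0
after  1: x0=0xff x1=0x16 x2=0xeb x3=0x47 x4=0x6c x5=0x82  N=0 Z=0
after  2: x0=0x5c x1=0x16 x2=0xeb x3=0x47 x4=0x6c x5=0x82  N=0 Z=0
after  3: x0=0x5c x1=0x16 x2=0xeb x3=0x47 x4=0x6c x5=0xd5  N=1 Z=0
after  4: x0=0x5c x1=0x16 x2=0xeb x3=0x47 x4=0x6c x5=0x87  N=1 Z=0
-- IRQ taken; context saved, return-PC = 5 --

FLAGS = (N=1, Z=0)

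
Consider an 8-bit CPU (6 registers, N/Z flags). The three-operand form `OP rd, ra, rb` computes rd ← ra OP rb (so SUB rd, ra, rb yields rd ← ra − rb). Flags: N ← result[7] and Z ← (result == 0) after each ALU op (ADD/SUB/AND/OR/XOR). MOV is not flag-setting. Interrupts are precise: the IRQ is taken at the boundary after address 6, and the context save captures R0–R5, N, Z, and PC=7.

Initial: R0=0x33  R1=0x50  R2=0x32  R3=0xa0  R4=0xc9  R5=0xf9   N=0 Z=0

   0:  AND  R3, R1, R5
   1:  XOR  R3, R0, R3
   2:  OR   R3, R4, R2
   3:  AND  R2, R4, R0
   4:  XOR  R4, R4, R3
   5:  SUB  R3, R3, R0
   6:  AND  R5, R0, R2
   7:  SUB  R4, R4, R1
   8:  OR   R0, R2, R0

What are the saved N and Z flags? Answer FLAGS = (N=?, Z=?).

FLAGS = (N=0, Z=0)

after  0: R0=0x33 R1=0x50 R2=0x32 R3=0x50 R4=0xc9 R5=0xf9  N=0 Z=0
after  1: R0=0x33 R1=0x50 R2=0x32 R3=0x63 R4=0xc9 R5=0xf9  N=0 Z=0
after  2: R0=0x33 R1=0x50 R2=0x32 R3=0xfb R4=0xc9 R5=0xf9  N=1 Z=0
after  3: R0=0x33 R1=0x50 R2=0x01 R3=0xfb R4=0xc9 R5=0xf9  N=0 Z=0
after  4: R0=0x33 R1=0x50 R2=0x01 R3=0xfb R4=0x32 R5=0xf9  N=0 Z=0
after  5: R0=0x33 R1=0x50 R2=0x01 R3=0xc8 R4=0x32 R5=0xf9  N=1 Z=0
after  6: R0=0x33 R1=0x50 R2=0x01 R3=0xc8 R4=0x32 R5=0x01  N=0 Z=0
-- IRQ taken; context saved, return-PC = 7 --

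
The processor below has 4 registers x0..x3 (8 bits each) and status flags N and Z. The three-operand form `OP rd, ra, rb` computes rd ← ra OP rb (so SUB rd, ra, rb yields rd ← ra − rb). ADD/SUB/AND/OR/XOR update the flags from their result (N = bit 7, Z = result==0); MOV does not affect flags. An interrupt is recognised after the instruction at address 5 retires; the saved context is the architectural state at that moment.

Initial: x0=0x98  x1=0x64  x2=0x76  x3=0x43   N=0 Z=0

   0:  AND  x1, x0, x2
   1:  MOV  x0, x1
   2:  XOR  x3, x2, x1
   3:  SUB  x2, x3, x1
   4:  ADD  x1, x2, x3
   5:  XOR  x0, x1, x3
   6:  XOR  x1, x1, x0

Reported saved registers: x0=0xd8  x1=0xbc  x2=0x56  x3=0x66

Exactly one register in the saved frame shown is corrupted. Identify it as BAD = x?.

BAD = x0

after  0: x0=0x98 x1=0x10 x2=0x76 x3=0x43  N=0 Z=0
after  1: x0=0x10 x1=0x10 x2=0x76 x3=0x43  N=0 Z=0
after  2: x0=0x10 x1=0x10 x2=0x76 x3=0x66  N=0 Z=0
after  3: x0=0x10 x1=0x10 x2=0x56 x3=0x66  N=0 Z=0
after  4: x0=0x10 x1=0xbc x2=0x56 x3=0x66  N=1 Z=0
after  5: x0=0xda x1=0xbc x2=0x56 x3=0x66  N=1 Z=0
-- IRQ taken; context saved, return-PC = 6 --
mismatch: x0: reported 0xd8 vs actual 0xda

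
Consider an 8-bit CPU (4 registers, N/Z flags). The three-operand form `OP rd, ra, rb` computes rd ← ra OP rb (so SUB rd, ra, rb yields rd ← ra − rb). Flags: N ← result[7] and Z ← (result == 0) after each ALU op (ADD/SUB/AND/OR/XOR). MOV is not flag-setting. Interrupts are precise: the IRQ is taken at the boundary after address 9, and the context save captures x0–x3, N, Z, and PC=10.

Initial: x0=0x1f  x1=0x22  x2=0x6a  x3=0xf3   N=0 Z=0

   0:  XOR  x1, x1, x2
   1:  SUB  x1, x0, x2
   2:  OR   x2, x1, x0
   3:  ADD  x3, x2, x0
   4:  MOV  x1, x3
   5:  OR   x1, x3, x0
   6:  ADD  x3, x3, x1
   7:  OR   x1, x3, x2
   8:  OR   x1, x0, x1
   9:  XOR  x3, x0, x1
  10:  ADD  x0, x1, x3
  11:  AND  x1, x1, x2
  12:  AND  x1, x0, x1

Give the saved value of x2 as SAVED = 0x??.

after  0: x0=0x1f x1=0x48 x2=0x6a x3=0xf3  N=0 Z=0
after  1: x0=0x1f x1=0xb5 x2=0x6a x3=0xf3  N=1 Z=0
after  2: x0=0x1f x1=0xb5 x2=0xbf x3=0xf3  N=1 Z=0
after  3: x0=0x1f x1=0xb5 x2=0xbf x3=0xde  N=1 Z=0
after  4: x0=0x1f x1=0xde x2=0xbf x3=0xde  N=1 Z=0
after  5: x0=0x1f x1=0xdf x2=0xbf x3=0xde  N=1 Z=0
after  6: x0=0x1f x1=0xdf x2=0xbf x3=0xbd  N=1 Z=0
after  7: x0=0x1f x1=0xbf x2=0xbf x3=0xbd  N=1 Z=0
after  8: x0=0x1f x1=0xbf x2=0xbf x3=0xbd  N=1 Z=0
after  9: x0=0x1f x1=0xbf x2=0xbf x3=0xa0  N=1 Z=0
-- IRQ taken; context saved, return-PC = 10 --

SAVED = 0xbf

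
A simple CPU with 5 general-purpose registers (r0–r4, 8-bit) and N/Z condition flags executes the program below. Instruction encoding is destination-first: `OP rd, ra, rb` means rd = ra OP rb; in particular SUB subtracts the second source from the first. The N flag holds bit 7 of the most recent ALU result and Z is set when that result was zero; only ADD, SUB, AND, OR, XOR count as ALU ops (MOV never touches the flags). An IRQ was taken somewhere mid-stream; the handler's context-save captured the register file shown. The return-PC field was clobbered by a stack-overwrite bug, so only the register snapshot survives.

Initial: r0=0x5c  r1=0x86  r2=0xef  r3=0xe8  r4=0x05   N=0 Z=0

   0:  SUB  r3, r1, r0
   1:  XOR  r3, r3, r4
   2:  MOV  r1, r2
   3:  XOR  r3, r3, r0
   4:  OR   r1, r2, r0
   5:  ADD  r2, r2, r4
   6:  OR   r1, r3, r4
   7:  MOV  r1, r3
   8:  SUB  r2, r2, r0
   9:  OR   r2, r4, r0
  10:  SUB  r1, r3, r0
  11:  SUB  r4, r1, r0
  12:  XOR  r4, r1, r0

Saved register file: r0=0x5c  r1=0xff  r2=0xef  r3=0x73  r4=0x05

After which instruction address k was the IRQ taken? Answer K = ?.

after  0: r0=0x5c r1=0x86 r2=0xef r3=0x2a r4=0x05  N=0 Z=0
after  1: r0=0x5c r1=0x86 r2=0xef r3=0x2f r4=0x05  N=0 Z=0
after  2: r0=0x5c r1=0xef r2=0xef r3=0x2f r4=0x05  N=0 Z=0
after  3: r0=0x5c r1=0xef r2=0xef r3=0x73 r4=0x05  N=0 Z=0
after  4: r0=0x5c r1=0xff r2=0xef r3=0x73 r4=0x05  N=1 Z=0
-- IRQ taken; context saved, return-PC = 5 --

K = 4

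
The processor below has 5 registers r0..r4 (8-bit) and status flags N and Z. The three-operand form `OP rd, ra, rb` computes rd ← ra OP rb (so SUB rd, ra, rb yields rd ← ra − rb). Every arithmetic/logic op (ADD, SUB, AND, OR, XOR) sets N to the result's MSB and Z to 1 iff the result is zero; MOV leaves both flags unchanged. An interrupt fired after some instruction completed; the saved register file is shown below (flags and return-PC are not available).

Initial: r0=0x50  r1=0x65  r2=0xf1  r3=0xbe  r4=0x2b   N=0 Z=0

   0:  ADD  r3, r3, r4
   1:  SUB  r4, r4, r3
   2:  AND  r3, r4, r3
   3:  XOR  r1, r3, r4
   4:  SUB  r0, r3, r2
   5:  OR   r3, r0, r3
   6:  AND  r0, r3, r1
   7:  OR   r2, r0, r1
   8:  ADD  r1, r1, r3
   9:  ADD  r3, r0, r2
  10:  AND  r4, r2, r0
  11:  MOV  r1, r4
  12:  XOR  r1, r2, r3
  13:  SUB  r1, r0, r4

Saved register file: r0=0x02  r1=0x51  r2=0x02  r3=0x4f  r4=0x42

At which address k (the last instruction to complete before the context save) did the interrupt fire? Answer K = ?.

K = 8

after  0: r0=0x50 r1=0x65 r2=0xf1 r3=0xe9 r4=0x2b  N=1 Z=0
after  1: r0=0x50 r1=0x65 r2=0xf1 r3=0xe9 r4=0x42  N=0 Z=0
after  2: r0=0x50 r1=0x65 r2=0xf1 r3=0x40 r4=0x42  N=0 Z=0
after  3: r0=0x50 r1=0x02 r2=0xf1 r3=0x40 r4=0x42  N=0 Z=0
after  4: r0=0x4f r1=0x02 r2=0xf1 r3=0x40 r4=0x42  N=0 Z=0
after  5: r0=0x4f r1=0x02 r2=0xf1 r3=0x4f r4=0x42  N=0 Z=0
after  6: r0=0x02 r1=0x02 r2=0xf1 r3=0x4f r4=0x42  N=0 Z=0
after  7: r0=0x02 r1=0x02 r2=0x02 r3=0x4f r4=0x42  N=0 Z=0
after  8: r0=0x02 r1=0x51 r2=0x02 r3=0x4f r4=0x42  N=0 Z=0
-- IRQ taken; context saved, return-PC = 9 --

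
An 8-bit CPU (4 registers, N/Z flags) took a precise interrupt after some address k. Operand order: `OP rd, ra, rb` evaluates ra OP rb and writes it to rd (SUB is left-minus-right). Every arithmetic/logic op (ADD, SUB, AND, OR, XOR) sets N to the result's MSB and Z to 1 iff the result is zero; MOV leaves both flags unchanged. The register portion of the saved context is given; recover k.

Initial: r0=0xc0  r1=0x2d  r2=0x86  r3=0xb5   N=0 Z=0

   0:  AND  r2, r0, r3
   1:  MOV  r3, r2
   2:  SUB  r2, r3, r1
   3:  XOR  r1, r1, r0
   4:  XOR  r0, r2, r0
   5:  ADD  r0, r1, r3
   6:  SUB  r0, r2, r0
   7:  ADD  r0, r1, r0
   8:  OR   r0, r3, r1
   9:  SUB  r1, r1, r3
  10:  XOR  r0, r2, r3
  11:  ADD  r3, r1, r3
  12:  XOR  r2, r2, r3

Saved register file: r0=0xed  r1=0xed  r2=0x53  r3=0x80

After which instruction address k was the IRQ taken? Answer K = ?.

after  0: r0=0xc0 r1=0x2d r2=0x80 r3=0xb5  N=1 Z=0
after  1: r0=0xc0 r1=0x2d r2=0x80 r3=0x80  N=1 Z=0
after  2: r0=0xc0 r1=0x2d r2=0x53 r3=0x80  N=0 Z=0
after  3: r0=0xc0 r1=0xed r2=0x53 r3=0x80  N=1 Z=0
after  4: r0=0x93 r1=0xed r2=0x53 r3=0x80  N=1 Z=0
after  5: r0=0x6d r1=0xed r2=0x53 r3=0x80  N=0 Z=0
after  6: r0=0xe6 r1=0xed r2=0x53 r3=0x80  N=1 Z=0
after  7: r0=0xd3 r1=0xed r2=0x53 r3=0x80  N=1 Z=0
after  8: r0=0xed r1=0xed r2=0x53 r3=0x80  N=1 Z=0
-- IRQ taken; context saved, return-PC = 9 --

K = 8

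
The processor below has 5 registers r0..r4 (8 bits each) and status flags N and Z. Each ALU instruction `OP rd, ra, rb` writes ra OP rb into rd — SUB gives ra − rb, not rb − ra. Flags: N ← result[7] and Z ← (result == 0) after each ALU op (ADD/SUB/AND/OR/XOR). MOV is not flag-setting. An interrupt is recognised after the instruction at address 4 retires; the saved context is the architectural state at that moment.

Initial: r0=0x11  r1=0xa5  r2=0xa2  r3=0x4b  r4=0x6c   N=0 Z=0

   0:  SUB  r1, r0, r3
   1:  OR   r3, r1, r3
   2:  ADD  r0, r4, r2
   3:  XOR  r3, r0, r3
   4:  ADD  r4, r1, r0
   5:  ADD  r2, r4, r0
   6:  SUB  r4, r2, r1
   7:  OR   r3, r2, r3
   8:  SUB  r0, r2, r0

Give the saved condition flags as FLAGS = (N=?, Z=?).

after  0: r0=0x11 r1=0xc6 r2=0xa2 r3=0x4b r4=0x6c  N=1 Z=0
after  1: r0=0x11 r1=0xc6 r2=0xa2 r3=0xcf r4=0x6c  N=1 Z=0
after  2: r0=0x0e r1=0xc6 r2=0xa2 r3=0xcf r4=0x6c  N=0 Z=0
after  3: r0=0x0e r1=0xc6 r2=0xa2 r3=0xc1 r4=0x6c  N=1 Z=0
after  4: r0=0x0e r1=0xc6 r2=0xa2 r3=0xc1 r4=0xd4  N=1 Z=0
-- IRQ taken; context saved, return-PC = 5 --

FLAGS = (N=1, Z=0)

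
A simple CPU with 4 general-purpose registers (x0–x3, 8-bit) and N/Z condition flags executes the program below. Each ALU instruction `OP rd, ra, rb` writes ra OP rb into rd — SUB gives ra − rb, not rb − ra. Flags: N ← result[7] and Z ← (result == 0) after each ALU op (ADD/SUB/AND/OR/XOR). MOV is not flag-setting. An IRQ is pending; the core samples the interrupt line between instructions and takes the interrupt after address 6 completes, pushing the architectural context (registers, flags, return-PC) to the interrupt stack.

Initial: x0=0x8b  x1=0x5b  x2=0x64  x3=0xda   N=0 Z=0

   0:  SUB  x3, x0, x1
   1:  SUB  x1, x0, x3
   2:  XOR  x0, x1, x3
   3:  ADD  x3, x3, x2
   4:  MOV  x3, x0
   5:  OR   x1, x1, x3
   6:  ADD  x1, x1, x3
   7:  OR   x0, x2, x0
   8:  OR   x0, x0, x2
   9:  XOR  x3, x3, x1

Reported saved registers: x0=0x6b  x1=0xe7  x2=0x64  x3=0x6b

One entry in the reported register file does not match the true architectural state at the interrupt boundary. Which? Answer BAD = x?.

BAD = x1

after  0: x0=0x8b x1=0x5b x2=0x64 x3=0x30  N=0 Z=0
after  1: x0=0x8b x1=0x5b x2=0x64 x3=0x30  N=0 Z=0
after  2: x0=0x6b x1=0x5b x2=0x64 x3=0x30  N=0 Z=0
after  3: x0=0x6b x1=0x5b x2=0x64 x3=0x94  N=1 Z=0
after  4: x0=0x6b x1=0x5b x2=0x64 x3=0x6b  N=1 Z=0
after  5: x0=0x6b x1=0x7b x2=0x64 x3=0x6b  N=0 Z=0
after  6: x0=0x6b x1=0xe6 x2=0x64 x3=0x6b  N=1 Z=0
-- IRQ taken; context saved, return-PC = 7 --
mismatch: x1: reported 0xe7 vs actual 0xe6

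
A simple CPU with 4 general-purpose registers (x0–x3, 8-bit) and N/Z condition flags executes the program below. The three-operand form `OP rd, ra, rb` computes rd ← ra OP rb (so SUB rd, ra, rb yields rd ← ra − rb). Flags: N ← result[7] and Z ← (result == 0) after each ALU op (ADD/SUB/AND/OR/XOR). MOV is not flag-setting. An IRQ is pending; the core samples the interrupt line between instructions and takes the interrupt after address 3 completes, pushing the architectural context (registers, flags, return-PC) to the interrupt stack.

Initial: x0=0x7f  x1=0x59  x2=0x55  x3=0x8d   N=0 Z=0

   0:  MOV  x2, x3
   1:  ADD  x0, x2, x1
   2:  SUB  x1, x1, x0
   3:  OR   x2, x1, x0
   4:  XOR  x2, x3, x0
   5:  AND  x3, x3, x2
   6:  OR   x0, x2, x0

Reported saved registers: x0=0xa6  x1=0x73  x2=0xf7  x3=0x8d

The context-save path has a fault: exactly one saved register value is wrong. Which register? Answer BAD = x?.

after  0: x0=0x7f x1=0x59 x2=0x8d x3=0x8d  N=0 Z=0
after  1: x0=0xe6 x1=0x59 x2=0x8d x3=0x8d  N=1 Z=0
after  2: x0=0xe6 x1=0x73 x2=0x8d x3=0x8d  N=0 Z=0
after  3: x0=0xe6 x1=0x73 x2=0xf7 x3=0x8d  N=1 Z=0
-- IRQ taken; context saved, return-PC = 4 --
mismatch: x0: reported 0xa6 vs actual 0xe6

BAD = x0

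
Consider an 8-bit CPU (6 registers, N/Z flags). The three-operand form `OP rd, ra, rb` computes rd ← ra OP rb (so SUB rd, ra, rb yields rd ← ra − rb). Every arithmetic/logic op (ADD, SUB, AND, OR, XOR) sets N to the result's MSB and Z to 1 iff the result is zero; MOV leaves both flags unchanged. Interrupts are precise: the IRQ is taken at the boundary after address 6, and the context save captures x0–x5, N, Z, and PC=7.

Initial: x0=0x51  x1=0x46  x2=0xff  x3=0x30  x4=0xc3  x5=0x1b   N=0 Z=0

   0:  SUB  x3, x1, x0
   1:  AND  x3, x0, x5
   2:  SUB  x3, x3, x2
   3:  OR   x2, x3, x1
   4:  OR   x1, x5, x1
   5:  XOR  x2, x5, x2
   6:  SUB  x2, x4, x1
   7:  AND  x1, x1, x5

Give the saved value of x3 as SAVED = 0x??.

after  0: x0=0x51 x1=0x46 x2=0xff x3=0xf5 x4=0xc3 x5=0x1b  N=1 Z=0
after  1: x0=0x51 x1=0x46 x2=0xff x3=0x11 x4=0xc3 x5=0x1b  N=0 Z=0
after  2: x0=0x51 x1=0x46 x2=0xff x3=0x12 x4=0xc3 x5=0x1b  N=0 Z=0
after  3: x0=0x51 x1=0x46 x2=0x56 x3=0x12 x4=0xc3 x5=0x1b  N=0 Z=0
after  4: x0=0x51 x1=0x5f x2=0x56 x3=0x12 x4=0xc3 x5=0x1b  N=0 Z=0
after  5: x0=0x51 x1=0x5f x2=0x4d x3=0x12 x4=0xc3 x5=0x1b  N=0 Z=0
after  6: x0=0x51 x1=0x5f x2=0x64 x3=0x12 x4=0xc3 x5=0x1b  N=0 Z=0
-- IRQ taken; context saved, return-PC = 7 --

SAVED = 0x12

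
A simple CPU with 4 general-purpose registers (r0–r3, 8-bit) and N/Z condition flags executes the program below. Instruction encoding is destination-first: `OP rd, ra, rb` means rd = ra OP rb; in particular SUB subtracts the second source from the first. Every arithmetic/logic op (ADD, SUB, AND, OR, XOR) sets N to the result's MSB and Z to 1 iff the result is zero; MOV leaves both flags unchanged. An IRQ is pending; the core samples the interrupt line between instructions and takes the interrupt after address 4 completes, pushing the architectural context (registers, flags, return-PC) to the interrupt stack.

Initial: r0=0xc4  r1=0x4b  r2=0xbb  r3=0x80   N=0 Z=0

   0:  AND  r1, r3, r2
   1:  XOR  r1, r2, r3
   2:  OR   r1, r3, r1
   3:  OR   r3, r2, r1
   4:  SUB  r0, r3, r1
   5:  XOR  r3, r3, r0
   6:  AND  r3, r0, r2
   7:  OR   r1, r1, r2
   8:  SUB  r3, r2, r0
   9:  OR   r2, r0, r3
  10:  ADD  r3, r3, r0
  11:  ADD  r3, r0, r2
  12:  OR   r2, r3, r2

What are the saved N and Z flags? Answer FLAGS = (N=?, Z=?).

after  0: r0=0xc4 r1=0x80 r2=0xbb r3=0x80  N=1 Z=0
after  1: r0=0xc4 r1=0x3b r2=0xbb r3=0x80  N=0 Z=0
after  2: r0=0xc4 r1=0xbb r2=0xbb r3=0x80  N=1 Z=0
after  3: r0=0xc4 r1=0xbb r2=0xbb r3=0xbb  N=1 Z=0
after  4: r0=0x00 r1=0xbb r2=0xbb r3=0xbb  N=0 Z=1
-- IRQ taken; context saved, return-PC = 5 --

FLAGS = (N=0, Z=1)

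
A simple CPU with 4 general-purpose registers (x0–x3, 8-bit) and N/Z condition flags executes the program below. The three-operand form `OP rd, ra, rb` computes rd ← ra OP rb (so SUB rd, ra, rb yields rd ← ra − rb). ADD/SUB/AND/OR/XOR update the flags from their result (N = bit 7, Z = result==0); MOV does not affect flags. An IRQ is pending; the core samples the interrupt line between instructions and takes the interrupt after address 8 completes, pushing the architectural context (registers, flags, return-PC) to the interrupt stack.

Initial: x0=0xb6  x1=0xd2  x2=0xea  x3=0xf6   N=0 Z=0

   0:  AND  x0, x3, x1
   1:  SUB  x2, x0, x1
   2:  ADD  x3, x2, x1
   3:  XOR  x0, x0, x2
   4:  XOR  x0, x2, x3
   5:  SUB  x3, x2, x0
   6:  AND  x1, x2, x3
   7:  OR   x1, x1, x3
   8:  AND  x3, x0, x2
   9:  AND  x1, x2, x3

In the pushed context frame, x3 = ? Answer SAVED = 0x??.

SAVED = 0x00

after  0: x0=0xd2 x1=0xd2 x2=0xea x3=0xf6  N=1 Z=0
after  1: x0=0xd2 x1=0xd2 x2=0x00 x3=0xf6  N=0 Z=1
after  2: x0=0xd2 x1=0xd2 x2=0x00 x3=0xd2  N=1 Z=0
after  3: x0=0xd2 x1=0xd2 x2=0x00 x3=0xd2  N=1 Z=0
after  4: x0=0xd2 x1=0xd2 x2=0x00 x3=0xd2  N=1 Z=0
after  5: x0=0xd2 x1=0xd2 x2=0x00 x3=0x2e  N=0 Z=0
after  6: x0=0xd2 x1=0x00 x2=0x00 x3=0x2e  N=0 Z=1
after  7: x0=0xd2 x1=0x2e x2=0x00 x3=0x2e  N=0 Z=0
after  8: x0=0xd2 x1=0x2e x2=0x00 x3=0x00  N=0 Z=1
-- IRQ taken; context saved, return-PC = 9 --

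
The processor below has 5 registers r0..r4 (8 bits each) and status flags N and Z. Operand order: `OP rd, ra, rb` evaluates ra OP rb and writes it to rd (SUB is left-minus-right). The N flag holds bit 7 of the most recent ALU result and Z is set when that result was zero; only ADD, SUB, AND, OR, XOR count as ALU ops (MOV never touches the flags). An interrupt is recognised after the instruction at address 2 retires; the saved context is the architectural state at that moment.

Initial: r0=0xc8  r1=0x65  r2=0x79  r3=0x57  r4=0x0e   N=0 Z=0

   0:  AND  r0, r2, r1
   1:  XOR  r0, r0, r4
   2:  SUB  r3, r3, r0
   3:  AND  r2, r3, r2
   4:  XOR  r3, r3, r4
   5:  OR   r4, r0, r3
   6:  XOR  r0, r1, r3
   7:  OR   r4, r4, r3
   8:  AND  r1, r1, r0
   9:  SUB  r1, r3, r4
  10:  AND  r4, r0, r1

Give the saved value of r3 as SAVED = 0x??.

SAVED = 0xe8

after  0: r0=0x61 r1=0x65 r2=0x79 r3=0x57 r4=0x0e  N=0 Z=0
after  1: r0=0x6f r1=0x65 r2=0x79 r3=0x57 r4=0x0e  N=0 Z=0
after  2: r0=0x6f r1=0x65 r2=0x79 r3=0xe8 r4=0x0e  N=1 Z=0
-- IRQ taken; context saved, return-PC = 3 --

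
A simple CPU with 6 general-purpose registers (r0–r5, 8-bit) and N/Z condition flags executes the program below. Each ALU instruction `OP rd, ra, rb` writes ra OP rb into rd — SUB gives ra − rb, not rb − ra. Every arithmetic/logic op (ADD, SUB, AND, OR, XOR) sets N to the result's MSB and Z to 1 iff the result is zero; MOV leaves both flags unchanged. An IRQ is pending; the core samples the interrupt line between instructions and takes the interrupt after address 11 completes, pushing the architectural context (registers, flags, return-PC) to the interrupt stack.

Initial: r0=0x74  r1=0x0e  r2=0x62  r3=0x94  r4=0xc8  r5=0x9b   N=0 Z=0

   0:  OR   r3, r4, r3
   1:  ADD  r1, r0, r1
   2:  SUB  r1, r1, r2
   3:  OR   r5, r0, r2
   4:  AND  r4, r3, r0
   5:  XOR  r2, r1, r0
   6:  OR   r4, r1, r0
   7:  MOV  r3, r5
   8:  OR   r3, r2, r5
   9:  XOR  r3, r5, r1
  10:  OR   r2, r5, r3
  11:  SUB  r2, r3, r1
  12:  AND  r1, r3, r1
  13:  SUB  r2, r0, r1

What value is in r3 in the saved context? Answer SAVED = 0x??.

SAVED = 0x56

after  0: r0=0x74 r1=0x0e r2=0x62 r3=0xdc r4=0xc8 r5=0x9b  N=1 Z=0
after  1: r0=0x74 r1=0x82 r2=0x62 r3=0xdc r4=0xc8 r5=0x9b  N=1 Z=0
after  2: r0=0x74 r1=0x20 r2=0x62 r3=0xdc r4=0xc8 r5=0x9b  N=0 Z=0
after  3: r0=0x74 r1=0x20 r2=0x62 r3=0xdc r4=0xc8 r5=0x76  N=0 Z=0
after  4: r0=0x74 r1=0x20 r2=0x62 r3=0xdc r4=0x54 r5=0x76  N=0 Z=0
after  5: r0=0x74 r1=0x20 r2=0x54 r3=0xdc r4=0x54 r5=0x76  N=0 Z=0
after  6: r0=0x74 r1=0x20 r2=0x54 r3=0xdc r4=0x74 r5=0x76  N=0 Z=0
after  7: r0=0x74 r1=0x20 r2=0x54 r3=0x76 r4=0x74 r5=0x76  N=0 Z=0
after  8: r0=0x74 r1=0x20 r2=0x54 r3=0x76 r4=0x74 r5=0x76  N=0 Z=0
after  9: r0=0x74 r1=0x20 r2=0x54 r3=0x56 r4=0x74 r5=0x76  N=0 Z=0
after 10: r0=0x74 r1=0x20 r2=0x76 r3=0x56 r4=0x74 r5=0x76  N=0 Z=0
after 11: r0=0x74 r1=0x20 r2=0x36 r3=0x56 r4=0x74 r5=0x76  N=0 Z=0
-- IRQ taken; context saved, return-PC = 12 --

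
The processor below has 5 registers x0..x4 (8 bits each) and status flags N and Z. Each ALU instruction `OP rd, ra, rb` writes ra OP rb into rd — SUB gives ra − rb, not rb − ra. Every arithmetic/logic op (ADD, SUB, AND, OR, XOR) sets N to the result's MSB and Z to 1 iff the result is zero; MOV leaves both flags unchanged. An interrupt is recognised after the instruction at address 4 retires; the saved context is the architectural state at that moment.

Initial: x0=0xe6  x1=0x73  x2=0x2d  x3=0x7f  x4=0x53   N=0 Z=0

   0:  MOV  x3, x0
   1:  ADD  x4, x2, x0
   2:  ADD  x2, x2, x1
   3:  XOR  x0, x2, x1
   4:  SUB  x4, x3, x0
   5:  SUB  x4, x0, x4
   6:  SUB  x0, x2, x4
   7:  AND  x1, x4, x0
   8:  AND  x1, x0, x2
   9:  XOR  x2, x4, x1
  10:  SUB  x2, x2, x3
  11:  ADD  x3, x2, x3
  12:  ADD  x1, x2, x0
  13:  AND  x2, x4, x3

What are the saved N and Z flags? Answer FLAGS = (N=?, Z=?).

after  0: x0=0xe6 x1=0x73 x2=0x2d x3=0xe6 x4=0x53  N=0 Z=0
after  1: x0=0xe6 x1=0x73 x2=0x2d x3=0xe6 x4=0x13  N=0 Z=0
after  2: x0=0xe6 x1=0x73 x2=0xa0 x3=0xe6 x4=0x13  N=1 Z=0
after  3: x0=0xd3 x1=0x73 x2=0xa0 x3=0xe6 x4=0x13  N=1 Z=0
after  4: x0=0xd3 x1=0x73 x2=0xa0 x3=0xe6 x4=0x13  N=0 Z=0
-- IRQ taken; context saved, return-PC = 5 --

FLAGS = (N=0, Z=0)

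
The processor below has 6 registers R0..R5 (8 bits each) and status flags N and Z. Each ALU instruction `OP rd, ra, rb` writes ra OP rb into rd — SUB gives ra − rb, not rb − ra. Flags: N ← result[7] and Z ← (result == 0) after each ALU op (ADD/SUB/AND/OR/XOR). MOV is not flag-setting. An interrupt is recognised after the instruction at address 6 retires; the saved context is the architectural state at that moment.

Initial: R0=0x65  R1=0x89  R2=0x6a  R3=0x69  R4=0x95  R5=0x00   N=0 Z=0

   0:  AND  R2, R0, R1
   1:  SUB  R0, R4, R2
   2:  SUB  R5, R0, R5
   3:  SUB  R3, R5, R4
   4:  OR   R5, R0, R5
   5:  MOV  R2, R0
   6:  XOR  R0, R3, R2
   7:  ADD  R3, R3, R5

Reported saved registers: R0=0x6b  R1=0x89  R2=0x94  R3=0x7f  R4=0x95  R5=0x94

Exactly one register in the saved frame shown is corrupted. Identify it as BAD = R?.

BAD = R3

after  0: R0=0x65 R1=0x89 R2=0x01 R3=0x69 R4=0x95 R5=0x00  N=0 Z=0
after  1: R0=0x94 R1=0x89 R2=0x01 R3=0x69 R4=0x95 R5=0x00  N=1 Z=0
after  2: R0=0x94 R1=0x89 R2=0x01 R3=0x69 R4=0x95 R5=0x94  N=1 Z=0
after  3: R0=0x94 R1=0x89 R2=0x01 R3=0xff R4=0x95 R5=0x94  N=1 Z=0
after  4: R0=0x94 R1=0x89 R2=0x01 R3=0xff R4=0x95 R5=0x94  N=1 Z=0
after  5: R0=0x94 R1=0x89 R2=0x94 R3=0xff R4=0x95 R5=0x94  N=1 Z=0
after  6: R0=0x6b R1=0x89 R2=0x94 R3=0xff R4=0x95 R5=0x94  N=0 Z=0
-- IRQ taken; context saved, return-PC = 7 --
mismatch: R3: reported 0x7f vs actual 0xff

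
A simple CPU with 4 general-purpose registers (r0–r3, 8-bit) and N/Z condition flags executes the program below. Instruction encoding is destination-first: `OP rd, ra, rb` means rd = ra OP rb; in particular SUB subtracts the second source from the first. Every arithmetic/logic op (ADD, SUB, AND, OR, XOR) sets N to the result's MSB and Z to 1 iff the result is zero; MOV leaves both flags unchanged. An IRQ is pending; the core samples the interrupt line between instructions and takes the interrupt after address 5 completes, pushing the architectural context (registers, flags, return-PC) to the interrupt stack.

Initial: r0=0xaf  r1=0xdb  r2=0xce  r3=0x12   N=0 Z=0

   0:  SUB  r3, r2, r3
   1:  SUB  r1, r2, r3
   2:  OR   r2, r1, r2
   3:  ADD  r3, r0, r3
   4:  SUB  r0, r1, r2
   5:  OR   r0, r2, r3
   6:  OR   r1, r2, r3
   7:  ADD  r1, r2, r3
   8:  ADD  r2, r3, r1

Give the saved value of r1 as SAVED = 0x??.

after  0: r0=0xaf r1=0xdb r2=0xce r3=0xbc  N=1 Z=0
after  1: r0=0xaf r1=0x12 r2=0xce r3=0xbc  N=0 Z=0
after  2: r0=0xaf r1=0x12 r2=0xde r3=0xbc  N=1 Z=0
after  3: r0=0xaf r1=0x12 r2=0xde r3=0x6b  N=0 Z=0
after  4: r0=0x34 r1=0x12 r2=0xde r3=0x6b  N=0 Z=0
after  5: r0=0xff r1=0x12 r2=0xde r3=0x6b  N=1 Z=0
-- IRQ taken; context saved, return-PC = 6 --

SAVED = 0x12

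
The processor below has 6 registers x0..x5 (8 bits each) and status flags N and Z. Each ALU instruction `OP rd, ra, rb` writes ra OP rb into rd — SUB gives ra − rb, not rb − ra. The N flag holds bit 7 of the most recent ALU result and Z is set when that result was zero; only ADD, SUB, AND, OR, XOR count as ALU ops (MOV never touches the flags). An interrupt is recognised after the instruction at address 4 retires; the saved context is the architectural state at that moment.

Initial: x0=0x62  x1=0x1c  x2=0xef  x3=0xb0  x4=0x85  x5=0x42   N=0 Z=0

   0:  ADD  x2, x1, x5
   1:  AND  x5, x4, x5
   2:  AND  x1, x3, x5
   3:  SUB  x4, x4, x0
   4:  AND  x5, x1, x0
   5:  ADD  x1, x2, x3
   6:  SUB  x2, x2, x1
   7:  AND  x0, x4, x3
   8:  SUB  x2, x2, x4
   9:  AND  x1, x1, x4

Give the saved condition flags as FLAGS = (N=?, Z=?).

FLAGS = (N=0, Z=1)

after  0: x0=0x62 x1=0x1c x2=0x5e x3=0xb0 x4=0x85 x5=0x42  N=0 Z=0
after  1: x0=0x62 x1=0x1c x2=0x5e x3=0xb0 x4=0x85 x5=0x00  N=0 Z=1
after  2: x0=0x62 x1=0x00 x2=0x5e x3=0xb0 x4=0x85 x5=0x00  N=0 Z=1
after  3: x0=0x62 x1=0x00 x2=0x5e x3=0xb0 x4=0x23 x5=0x00  N=0 Z=0
after  4: x0=0x62 x1=0x00 x2=0x5e x3=0xb0 x4=0x23 x5=0x00  N=0 Z=1
-- IRQ taken; context saved, return-PC = 5 --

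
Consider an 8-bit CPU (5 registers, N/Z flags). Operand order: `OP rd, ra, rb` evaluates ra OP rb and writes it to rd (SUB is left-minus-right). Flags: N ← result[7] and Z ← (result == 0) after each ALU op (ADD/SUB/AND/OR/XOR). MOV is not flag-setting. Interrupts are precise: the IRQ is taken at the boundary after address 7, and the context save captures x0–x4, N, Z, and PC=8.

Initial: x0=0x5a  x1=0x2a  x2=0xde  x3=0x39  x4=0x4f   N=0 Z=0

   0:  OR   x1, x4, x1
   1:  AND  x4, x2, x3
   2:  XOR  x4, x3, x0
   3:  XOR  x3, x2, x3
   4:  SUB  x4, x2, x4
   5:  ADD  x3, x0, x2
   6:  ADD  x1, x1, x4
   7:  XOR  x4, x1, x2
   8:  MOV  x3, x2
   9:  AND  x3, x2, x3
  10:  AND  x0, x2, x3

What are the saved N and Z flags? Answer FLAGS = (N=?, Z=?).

after  0: x0=0x5a x1=0x6f x2=0xde x3=0x39 x4=0x4f  N=0 Z=0
after  1: x0=0x5a x1=0x6f x2=0xde x3=0x39 x4=0x18  N=0 Z=0
after  2: x0=0x5a x1=0x6f x2=0xde x3=0x39 x4=0x63  N=0 Z=0
after  3: x0=0x5a x1=0x6f x2=0xde x3=0xe7 x4=0x63  N=1 Z=0
after  4: x0=0x5a x1=0x6f x2=0xde x3=0xe7 x4=0x7b  N=0 Z=0
after  5: x0=0x5a x1=0x6f x2=0xde x3=0x38 x4=0x7b  N=0 Z=0
after  6: x0=0x5a x1=0xea x2=0xde x3=0x38 x4=0x7b  N=1 Z=0
after  7: x0=0x5a x1=0xea x2=0xde x3=0x38 x4=0x34  N=0 Z=0
-- IRQ taken; context saved, return-PC = 8 --

FLAGS = (N=0, Z=0)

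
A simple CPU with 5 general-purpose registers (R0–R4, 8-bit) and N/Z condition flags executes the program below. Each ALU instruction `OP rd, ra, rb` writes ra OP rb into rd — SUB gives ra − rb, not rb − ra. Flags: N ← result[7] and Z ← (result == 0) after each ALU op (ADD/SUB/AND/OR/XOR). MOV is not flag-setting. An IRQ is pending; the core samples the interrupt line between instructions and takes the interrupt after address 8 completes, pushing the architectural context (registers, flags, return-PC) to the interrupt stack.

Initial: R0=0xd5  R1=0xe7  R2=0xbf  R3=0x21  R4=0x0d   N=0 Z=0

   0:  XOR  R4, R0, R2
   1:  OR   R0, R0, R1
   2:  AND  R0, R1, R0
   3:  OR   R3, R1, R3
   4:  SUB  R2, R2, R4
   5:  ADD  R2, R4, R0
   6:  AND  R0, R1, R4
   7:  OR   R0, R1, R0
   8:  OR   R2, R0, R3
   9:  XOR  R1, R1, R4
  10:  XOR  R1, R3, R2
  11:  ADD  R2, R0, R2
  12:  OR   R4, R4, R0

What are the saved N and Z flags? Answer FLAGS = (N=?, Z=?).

FLAGS = (N=1, Z=0)

after  0: R0=0xd5 R1=0xe7 R2=0xbf R3=0x21 R4=0x6a  N=0 Z=0
after  1: R0=0xf7 R1=0xe7 R2=0xbf R3=0x21 R4=0x6a  N=1 Z=0
after  2: R0=0xe7 R1=0xe7 R2=0xbf R3=0x21 R4=0x6a  N=1 Z=0
after  3: R0=0xe7 R1=0xe7 R2=0xbf R3=0xe7 R4=0x6a  N=1 Z=0
after  4: R0=0xe7 R1=0xe7 R2=0x55 R3=0xe7 R4=0x6a  N=0 Z=0
after  5: R0=0xe7 R1=0xe7 R2=0x51 R3=0xe7 R4=0x6a  N=0 Z=0
after  6: R0=0x62 R1=0xe7 R2=0x51 R3=0xe7 R4=0x6a  N=0 Z=0
after  7: R0=0xe7 R1=0xe7 R2=0x51 R3=0xe7 R4=0x6a  N=1 Z=0
after  8: R0=0xe7 R1=0xe7 R2=0xe7 R3=0xe7 R4=0x6a  N=1 Z=0
-- IRQ taken; context saved, return-PC = 9 --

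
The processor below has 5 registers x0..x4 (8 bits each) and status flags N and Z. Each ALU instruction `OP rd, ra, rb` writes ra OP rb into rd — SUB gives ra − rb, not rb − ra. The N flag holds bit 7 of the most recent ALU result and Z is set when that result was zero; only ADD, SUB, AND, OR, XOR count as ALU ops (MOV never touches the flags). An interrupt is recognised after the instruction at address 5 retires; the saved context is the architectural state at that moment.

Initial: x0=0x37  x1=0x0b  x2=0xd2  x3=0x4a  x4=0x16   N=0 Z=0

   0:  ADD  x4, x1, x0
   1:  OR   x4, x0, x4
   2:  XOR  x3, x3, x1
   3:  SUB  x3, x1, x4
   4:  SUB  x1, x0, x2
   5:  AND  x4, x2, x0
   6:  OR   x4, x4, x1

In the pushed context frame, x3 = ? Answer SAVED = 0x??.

SAVED = 0x94

after  0: x0=0x37 x1=0x0b x2=0xd2 x3=0x4a x4=0x42  N=0 Z=0
after  1: x0=0x37 x1=0x0b x2=0xd2 x3=0x4a x4=0x77  N=0 Z=0
after  2: x0=0x37 x1=0x0b x2=0xd2 x3=0x41 x4=0x77  N=0 Z=0
after  3: x0=0x37 x1=0x0b x2=0xd2 x3=0x94 x4=0x77  N=1 Z=0
after  4: x0=0x37 x1=0x65 x2=0xd2 x3=0x94 x4=0x77  N=0 Z=0
after  5: x0=0x37 x1=0x65 x2=0xd2 x3=0x94 x4=0x12  N=0 Z=0
-- IRQ taken; context saved, return-PC = 6 --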